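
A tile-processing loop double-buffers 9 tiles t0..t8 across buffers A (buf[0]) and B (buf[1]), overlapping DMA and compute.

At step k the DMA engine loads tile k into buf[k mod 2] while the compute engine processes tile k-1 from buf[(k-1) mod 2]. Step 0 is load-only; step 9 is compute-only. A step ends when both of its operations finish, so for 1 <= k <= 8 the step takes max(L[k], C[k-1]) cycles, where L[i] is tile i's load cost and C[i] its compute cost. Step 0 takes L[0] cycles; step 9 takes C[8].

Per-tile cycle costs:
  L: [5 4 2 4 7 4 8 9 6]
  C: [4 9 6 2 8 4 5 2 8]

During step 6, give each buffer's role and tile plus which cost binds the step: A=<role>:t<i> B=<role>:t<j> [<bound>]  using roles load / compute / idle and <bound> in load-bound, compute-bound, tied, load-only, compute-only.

[0] DMA t0→A (5c) ∥ CU idle ⇒ 5c, clock 5
[1] DMA t1→B (4c) ∥ CU A:t0 (4c) ⇒ 4c, clock 9
[2] DMA t2→A (2c) ∥ CU B:t1 (9c) ⇒ 9c, clock 18
[3] DMA t3→B (4c) ∥ CU A:t2 (6c) ⇒ 6c, clock 24
[4] DMA t4→A (7c) ∥ CU B:t3 (2c) ⇒ 7c, clock 31
[5] DMA t5→B (4c) ∥ CU A:t4 (8c) ⇒ 8c, clock 39
[6] DMA t6→A (8c) ∥ CU B:t5 (4c) ⇒ 8c, clock 47
[7] DMA t7→B (9c) ∥ CU A:t6 (5c) ⇒ 9c, clock 56
[8] DMA t8→A (6c) ∥ CU B:t7 (2c) ⇒ 6c, clock 62
[9] DMA idle ∥ CU A:t8 (8c) ⇒ 8c, clock 70

step 6: A=load:t6 B=compute:t5 [load-bound]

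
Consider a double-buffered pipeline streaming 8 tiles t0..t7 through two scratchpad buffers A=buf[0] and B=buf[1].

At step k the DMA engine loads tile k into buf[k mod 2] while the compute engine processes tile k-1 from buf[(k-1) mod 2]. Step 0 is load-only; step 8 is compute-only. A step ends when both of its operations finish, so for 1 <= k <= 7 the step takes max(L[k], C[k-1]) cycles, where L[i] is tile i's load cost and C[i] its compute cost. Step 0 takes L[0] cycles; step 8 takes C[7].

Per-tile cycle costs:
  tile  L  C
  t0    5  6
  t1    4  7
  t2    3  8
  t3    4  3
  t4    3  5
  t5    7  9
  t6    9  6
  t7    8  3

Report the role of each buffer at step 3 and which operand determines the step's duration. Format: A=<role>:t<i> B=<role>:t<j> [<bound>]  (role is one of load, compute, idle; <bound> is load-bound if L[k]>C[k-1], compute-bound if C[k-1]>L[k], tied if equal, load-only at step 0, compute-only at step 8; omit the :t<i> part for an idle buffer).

k=0 load=t0/5c comp=- wait=5 total=5
k=1 load=t1/4c comp=t0/6c wait=6 total=11
k=2 load=t2/3c comp=t1/7c wait=7 total=18
k=3 load=t3/4c comp=t2/8c wait=8 total=26
k=4 load=t4/3c comp=t3/3c wait=3 total=29
k=5 load=t5/7c comp=t4/5c wait=7 total=36
k=6 load=t6/9c comp=t5/9c wait=9 total=45
k=7 load=t7/8c comp=t6/6c wait=8 total=53
k=8 load=- comp=t7/3c wait=3 total=56

step 3: A=compute:t2 B=load:t3 [compute-bound]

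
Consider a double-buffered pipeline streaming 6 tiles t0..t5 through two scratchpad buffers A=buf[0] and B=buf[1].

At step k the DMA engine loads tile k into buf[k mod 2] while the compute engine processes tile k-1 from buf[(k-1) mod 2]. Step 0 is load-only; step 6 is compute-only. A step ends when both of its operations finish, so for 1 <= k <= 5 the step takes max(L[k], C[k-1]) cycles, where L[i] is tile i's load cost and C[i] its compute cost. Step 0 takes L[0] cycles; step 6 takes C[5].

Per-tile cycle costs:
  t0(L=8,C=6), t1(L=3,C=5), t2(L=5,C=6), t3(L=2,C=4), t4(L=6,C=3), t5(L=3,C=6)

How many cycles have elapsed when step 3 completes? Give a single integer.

end_cycle[3] = 25

[0] DMA t0→A (8c) ∥ CU idle ⇒ 8c, clock 8
[1] DMA t1→B (3c) ∥ CU A:t0 (6c) ⇒ 6c, clock 14
[2] DMA t2→A (5c) ∥ CU B:t1 (5c) ⇒ 5c, clock 19
[3] DMA t3→B (2c) ∥ CU A:t2 (6c) ⇒ 6c, clock 25
[4] DMA t4→A (6c) ∥ CU B:t3 (4c) ⇒ 6c, clock 31
[5] DMA t5→B (3c) ∥ CU A:t4 (3c) ⇒ 3c, clock 34
[6] DMA idle ∥ CU B:t5 (6c) ⇒ 6c, clock 40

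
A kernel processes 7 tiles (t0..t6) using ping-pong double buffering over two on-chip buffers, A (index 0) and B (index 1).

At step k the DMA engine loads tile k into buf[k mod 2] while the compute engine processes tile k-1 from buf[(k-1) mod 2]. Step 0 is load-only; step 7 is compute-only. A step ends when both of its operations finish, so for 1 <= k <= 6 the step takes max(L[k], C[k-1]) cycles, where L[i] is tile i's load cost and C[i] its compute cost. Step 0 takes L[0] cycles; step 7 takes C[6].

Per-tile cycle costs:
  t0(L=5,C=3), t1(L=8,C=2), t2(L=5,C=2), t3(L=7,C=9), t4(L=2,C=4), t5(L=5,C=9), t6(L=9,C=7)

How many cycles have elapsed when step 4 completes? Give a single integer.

[0] DMA t0→A (5c) ∥ CU idle ⇒ 5c, clock 5
[1] DMA t1→B (8c) ∥ CU A:t0 (3c) ⇒ 8c, clock 13
[2] DMA t2→A (5c) ∥ CU B:t1 (2c) ⇒ 5c, clock 18
[3] DMA t3→B (7c) ∥ CU A:t2 (2c) ⇒ 7c, clock 25
[4] DMA t4→A (2c) ∥ CU B:t3 (9c) ⇒ 9c, clock 34
[5] DMA t5→B (5c) ∥ CU A:t4 (4c) ⇒ 5c, clock 39
[6] DMA t6→A (9c) ∥ CU B:t5 (9c) ⇒ 9c, clock 48
[7] DMA idle ∥ CU A:t6 (7c) ⇒ 7c, clock 55

end_cycle[4] = 34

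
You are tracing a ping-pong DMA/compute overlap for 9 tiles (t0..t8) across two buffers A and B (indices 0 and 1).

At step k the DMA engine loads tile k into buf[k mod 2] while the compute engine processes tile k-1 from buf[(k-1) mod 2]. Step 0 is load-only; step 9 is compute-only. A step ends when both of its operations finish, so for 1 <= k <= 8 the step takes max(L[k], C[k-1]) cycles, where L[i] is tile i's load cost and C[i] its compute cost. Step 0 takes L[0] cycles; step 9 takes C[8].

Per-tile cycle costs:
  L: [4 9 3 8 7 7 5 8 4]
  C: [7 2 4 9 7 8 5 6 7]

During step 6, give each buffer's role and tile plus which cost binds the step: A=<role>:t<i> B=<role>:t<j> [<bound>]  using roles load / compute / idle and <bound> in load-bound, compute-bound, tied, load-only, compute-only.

  0. 4=4c; end=4; A:t0 B:-
  1. max(9,7)=9c; end=13; A:t0 B:t1
  2. max(3,2)=3c; end=16; A:t2 B:t1
  3. max(8,4)=8c; end=24; A:t2 B:t3
  4. max(7,9)=9c; end=33; A:t4 B:t3
  5. max(7,7)=7c; end=40; A:t4 B:t5
  6. max(5,8)=8c; end=48; A:t6 B:t5
  7. max(8,5)=8c; end=56; A:t6 B:t7
  8. max(4,6)=6c; end=62; A:t8 B:t7
  9. 7=7c; end=69; A:t8 B:t7

step 6: A=load:t6 B=compute:t5 [compute-bound]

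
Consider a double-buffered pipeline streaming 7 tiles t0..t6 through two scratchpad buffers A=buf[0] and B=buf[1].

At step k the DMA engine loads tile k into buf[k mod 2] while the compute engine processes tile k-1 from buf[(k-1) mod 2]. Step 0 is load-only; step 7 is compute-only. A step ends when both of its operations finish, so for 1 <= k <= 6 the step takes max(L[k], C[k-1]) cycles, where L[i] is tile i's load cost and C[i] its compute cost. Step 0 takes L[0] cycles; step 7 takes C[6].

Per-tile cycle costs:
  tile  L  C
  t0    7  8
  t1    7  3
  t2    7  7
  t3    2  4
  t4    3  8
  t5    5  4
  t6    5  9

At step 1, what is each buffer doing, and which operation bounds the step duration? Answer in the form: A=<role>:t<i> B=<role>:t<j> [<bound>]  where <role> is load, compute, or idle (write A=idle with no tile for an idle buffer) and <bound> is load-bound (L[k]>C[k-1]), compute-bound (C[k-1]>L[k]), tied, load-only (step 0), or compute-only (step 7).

step 1: A=compute:t0 B=load:t1 [compute-bound]

k=0 load=t0/7c comp=- wait=7 total=7
k=1 load=t1/7c comp=t0/8c wait=8 total=15
k=2 load=t2/7c comp=t1/3c wait=7 total=22
k=3 load=t3/2c comp=t2/7c wait=7 total=29
k=4 load=t4/3c comp=t3/4c wait=4 total=33
k=5 load=t5/5c comp=t4/8c wait=8 total=41
k=6 load=t6/5c comp=t5/4c wait=5 total=46
k=7 load=- comp=t6/9c wait=9 total=55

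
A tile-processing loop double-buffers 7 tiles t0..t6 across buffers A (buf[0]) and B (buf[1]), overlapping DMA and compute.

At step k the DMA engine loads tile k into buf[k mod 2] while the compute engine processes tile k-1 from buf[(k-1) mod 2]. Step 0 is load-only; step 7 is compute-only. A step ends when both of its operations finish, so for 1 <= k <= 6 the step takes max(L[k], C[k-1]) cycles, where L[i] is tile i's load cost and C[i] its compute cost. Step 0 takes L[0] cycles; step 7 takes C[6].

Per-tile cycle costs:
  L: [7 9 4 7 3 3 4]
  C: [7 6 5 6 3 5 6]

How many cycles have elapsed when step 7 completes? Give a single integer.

  0. 7=7c; end=7; A:t0 B:-
  1. max(9,7)=9c; end=16; A:t0 B:t1
  2. max(4,6)=6c; end=22; A:t2 B:t1
  3. max(7,5)=7c; end=29; A:t2 B:t3
  4. max(3,6)=6c; end=35; A:t4 B:t3
  5. max(3,3)=3c; end=38; A:t4 B:t5
  6. max(4,5)=5c; end=43; A:t6 B:t5
  7. 6=6c; end=49; A:t6 B:t5

end_cycle[7] = 49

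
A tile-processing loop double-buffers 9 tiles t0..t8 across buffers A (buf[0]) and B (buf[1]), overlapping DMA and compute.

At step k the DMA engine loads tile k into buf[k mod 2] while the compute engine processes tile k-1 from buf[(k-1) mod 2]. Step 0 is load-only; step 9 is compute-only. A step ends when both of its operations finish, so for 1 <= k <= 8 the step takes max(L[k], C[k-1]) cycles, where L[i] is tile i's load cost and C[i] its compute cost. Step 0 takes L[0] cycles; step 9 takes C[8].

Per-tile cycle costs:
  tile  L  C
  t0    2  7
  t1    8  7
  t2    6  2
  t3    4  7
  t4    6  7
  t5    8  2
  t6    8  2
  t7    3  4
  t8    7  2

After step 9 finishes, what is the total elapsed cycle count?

end_cycle[9] = 56

k=0 load=t0/2c comp=- wait=2 total=2
k=1 load=t1/8c comp=t0/7c wait=8 total=10
k=2 load=t2/6c comp=t1/7c wait=7 total=17
k=3 load=t3/4c comp=t2/2c wait=4 total=21
k=4 load=t4/6c comp=t3/7c wait=7 total=28
k=5 load=t5/8c comp=t4/7c wait=8 total=36
k=6 load=t6/8c comp=t5/2c wait=8 total=44
k=7 load=t7/3c comp=t6/2c wait=3 total=47
k=8 load=t8/7c comp=t7/4c wait=7 total=54
k=9 load=- comp=t8/2c wait=2 total=56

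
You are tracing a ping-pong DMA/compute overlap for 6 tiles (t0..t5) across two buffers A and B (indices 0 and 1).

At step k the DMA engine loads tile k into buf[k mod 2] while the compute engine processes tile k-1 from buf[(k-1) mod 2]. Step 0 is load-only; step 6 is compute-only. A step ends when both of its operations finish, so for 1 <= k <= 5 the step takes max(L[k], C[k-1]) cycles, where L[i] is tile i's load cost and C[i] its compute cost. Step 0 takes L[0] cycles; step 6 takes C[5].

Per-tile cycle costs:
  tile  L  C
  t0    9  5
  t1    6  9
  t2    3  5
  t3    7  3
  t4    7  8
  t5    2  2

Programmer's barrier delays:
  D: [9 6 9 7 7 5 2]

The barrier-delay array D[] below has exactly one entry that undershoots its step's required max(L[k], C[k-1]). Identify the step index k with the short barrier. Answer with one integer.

step 0: need L[0]=9 = 9; D[0]=9 ok
step 1: need max(L[1]=6,C[0]=5) = 6; D[1]=6 ok
step 2: need max(L[2]=3,C[1]=9) = 9; D[2]=9 ok
step 3: need max(L[3]=7,C[2]=5) = 7; D[3]=7 ok
step 4: need max(L[4]=7,C[3]=3) = 7; D[4]=7 ok
step 5: need max(L[5]=2,C[4]=8) = 8; D[5]=5 SHORT
step 6: need C[5]=2 = 2; D[6]=2 ok

hazard at step 5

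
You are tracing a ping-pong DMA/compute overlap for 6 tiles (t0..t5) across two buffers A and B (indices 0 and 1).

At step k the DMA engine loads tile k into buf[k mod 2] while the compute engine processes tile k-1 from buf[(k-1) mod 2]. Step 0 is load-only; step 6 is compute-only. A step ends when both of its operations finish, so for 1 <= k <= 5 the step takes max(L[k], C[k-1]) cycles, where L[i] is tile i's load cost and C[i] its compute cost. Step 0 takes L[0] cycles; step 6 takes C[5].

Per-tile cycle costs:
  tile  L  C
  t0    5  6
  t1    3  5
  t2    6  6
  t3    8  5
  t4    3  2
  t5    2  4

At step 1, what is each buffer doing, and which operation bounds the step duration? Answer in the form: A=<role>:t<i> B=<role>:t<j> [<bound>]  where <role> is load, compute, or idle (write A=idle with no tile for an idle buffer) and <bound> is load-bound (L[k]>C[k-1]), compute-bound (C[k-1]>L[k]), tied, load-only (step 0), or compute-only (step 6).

step 1: A=compute:t0 B=load:t1 [compute-bound]

step 0: L[0]=5 → dur=5, Σ=5 | A=load:t0 B=idle [load-only]
step 1: L[1]=3 C[0]=6 → dur=6, Σ=11 | A=compute:t0 B=load:t1 [compute-bound]
step 2: L[2]=6 C[1]=5 → dur=6, Σ=17 | A=load:t2 B=compute:t1 [load-bound]
step 3: L[3]=8 C[2]=6 → dur=8, Σ=25 | A=compute:t2 B=load:t3 [load-bound]
step 4: L[4]=3 C[3]=5 → dur=5, Σ=30 | A=load:t4 B=compute:t3 [compute-bound]
step 5: L[5]=2 C[4]=2 → dur=2, Σ=32 | A=compute:t4 B=load:t5 [tied]
step 6: C[5]=4 → dur=4, Σ=36 | A=idle B=compute:t5 [compute-only]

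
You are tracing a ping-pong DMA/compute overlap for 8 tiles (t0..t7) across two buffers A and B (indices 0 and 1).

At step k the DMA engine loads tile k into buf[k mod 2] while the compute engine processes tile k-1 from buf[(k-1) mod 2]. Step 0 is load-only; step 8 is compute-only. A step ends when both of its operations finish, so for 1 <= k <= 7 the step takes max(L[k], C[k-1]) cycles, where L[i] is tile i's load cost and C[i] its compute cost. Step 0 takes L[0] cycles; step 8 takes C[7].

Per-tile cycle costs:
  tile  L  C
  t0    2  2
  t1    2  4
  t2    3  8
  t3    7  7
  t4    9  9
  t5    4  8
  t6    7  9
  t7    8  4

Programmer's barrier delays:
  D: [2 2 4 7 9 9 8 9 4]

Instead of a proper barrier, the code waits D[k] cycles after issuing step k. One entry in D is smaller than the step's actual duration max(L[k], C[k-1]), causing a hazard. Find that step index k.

k=0 barrier L[0]=2→2c, D[0]=2 ok
k=1 barrier max(L[1]=2,C[0]=2)→2c, D[1]=2 ok
k=2 barrier max(L[2]=3,C[1]=4)→4c, D[2]=4 ok
k=3 barrier max(L[3]=7,C[2]=8)→8c, D[3]=7 SHORT
k=4 barrier max(L[4]=9,C[3]=7)→9c, D[4]=9 ok
k=5 barrier max(L[5]=4,C[4]=9)→9c, D[5]=9 ok
k=6 barrier max(L[6]=7,C[5]=8)→8c, D[6]=8 ok
k=7 barrier max(L[7]=8,C[6]=9)→9c, D[7]=9 ok
k=8 barrier C[7]=4→4c, D[8]=4 ok

hazard at step 3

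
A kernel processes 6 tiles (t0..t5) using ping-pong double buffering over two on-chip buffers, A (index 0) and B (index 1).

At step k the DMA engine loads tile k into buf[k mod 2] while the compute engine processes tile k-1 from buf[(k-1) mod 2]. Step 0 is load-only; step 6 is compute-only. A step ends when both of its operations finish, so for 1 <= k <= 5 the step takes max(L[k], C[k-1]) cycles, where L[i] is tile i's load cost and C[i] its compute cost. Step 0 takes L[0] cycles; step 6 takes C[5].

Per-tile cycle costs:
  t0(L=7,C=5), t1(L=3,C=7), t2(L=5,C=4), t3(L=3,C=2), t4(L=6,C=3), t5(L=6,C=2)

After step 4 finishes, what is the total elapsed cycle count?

k=0 load=t0/7c comp=- wait=7 total=7
k=1 load=t1/3c comp=t0/5c wait=5 total=12
k=2 load=t2/5c comp=t1/7c wait=7 total=19
k=3 load=t3/3c comp=t2/4c wait=4 total=23
k=4 load=t4/6c comp=t3/2c wait=6 total=29
k=5 load=t5/6c comp=t4/3c wait=6 total=35
k=6 load=- comp=t5/2c wait=2 total=37

end_cycle[4] = 29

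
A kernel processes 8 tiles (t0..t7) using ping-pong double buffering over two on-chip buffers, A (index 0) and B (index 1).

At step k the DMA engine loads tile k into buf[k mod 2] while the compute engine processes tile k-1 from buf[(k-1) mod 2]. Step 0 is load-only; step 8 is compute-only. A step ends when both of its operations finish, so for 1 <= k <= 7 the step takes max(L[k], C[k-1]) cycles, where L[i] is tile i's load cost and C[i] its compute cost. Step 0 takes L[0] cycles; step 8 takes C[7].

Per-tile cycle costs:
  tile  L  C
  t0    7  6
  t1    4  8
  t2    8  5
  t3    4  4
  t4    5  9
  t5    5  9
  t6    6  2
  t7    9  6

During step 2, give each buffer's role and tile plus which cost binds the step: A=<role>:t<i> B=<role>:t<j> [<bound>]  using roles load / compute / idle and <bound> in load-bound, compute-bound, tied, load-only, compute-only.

step 2: A=load:t2 B=compute:t1 [tied]

step 0: L[0]=7 → dur=7, Σ=7 | A=load:t0 B=idle [load-only]
step 1: L[1]=4 C[0]=6 → dur=6, Σ=13 | A=compute:t0 B=load:t1 [compute-bound]
step 2: L[2]=8 C[1]=8 → dur=8, Σ=21 | A=load:t2 B=compute:t1 [tied]
step 3: L[3]=4 C[2]=5 → dur=5, Σ=26 | A=compute:t2 B=load:t3 [compute-bound]
step 4: L[4]=5 C[3]=4 → dur=5, Σ=31 | A=load:t4 B=compute:t3 [load-bound]
step 5: L[5]=5 C[4]=9 → dur=9, Σ=40 | A=compute:t4 B=load:t5 [compute-bound]
step 6: L[6]=6 C[5]=9 → dur=9, Σ=49 | A=load:t6 B=compute:t5 [compute-bound]
step 7: L[7]=9 C[6]=2 → dur=9, Σ=58 | A=compute:t6 B=load:t7 [load-bound]
step 8: C[7]=6 → dur=6, Σ=64 | A=idle B=compute:t7 [compute-only]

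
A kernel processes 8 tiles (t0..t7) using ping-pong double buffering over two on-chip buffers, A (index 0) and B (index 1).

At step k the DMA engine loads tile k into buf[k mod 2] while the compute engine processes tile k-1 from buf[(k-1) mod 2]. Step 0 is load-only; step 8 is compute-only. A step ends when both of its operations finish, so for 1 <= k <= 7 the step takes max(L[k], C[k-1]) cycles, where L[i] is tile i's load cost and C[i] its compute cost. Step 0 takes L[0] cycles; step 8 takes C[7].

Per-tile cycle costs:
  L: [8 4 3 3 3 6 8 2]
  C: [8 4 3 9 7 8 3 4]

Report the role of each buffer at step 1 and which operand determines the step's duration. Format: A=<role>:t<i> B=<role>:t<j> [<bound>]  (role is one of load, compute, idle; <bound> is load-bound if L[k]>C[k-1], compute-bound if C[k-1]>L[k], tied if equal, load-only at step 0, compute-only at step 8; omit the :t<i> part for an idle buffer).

step 1: A=compute:t0 B=load:t1 [compute-bound]

k=0 load=t0/8c comp=- wait=8 total=8
k=1 load=t1/4c comp=t0/8c wait=8 total=16
k=2 load=t2/3c comp=t1/4c wait=4 total=20
k=3 load=t3/3c comp=t2/3c wait=3 total=23
k=4 load=t4/3c comp=t3/9c wait=9 total=32
k=5 load=t5/6c comp=t4/7c wait=7 total=39
k=6 load=t6/8c comp=t5/8c wait=8 total=47
k=7 load=t7/2c comp=t6/3c wait=3 total=50
k=8 load=- comp=t7/4c wait=4 total=54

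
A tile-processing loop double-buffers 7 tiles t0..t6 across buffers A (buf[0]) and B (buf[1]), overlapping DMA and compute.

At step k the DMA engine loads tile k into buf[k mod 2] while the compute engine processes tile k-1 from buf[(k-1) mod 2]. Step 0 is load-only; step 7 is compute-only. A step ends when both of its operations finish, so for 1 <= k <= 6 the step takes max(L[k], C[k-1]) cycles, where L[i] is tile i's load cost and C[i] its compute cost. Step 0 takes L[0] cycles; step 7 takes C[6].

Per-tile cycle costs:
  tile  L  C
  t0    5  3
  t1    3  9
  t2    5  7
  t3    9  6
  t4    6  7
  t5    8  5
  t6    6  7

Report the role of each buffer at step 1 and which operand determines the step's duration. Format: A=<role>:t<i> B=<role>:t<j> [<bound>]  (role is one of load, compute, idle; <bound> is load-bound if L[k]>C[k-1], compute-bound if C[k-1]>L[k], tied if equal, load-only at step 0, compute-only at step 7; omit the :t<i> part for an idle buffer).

[0] DMA t0→A (5c) ∥ CU idle ⇒ 5c, clock 5
[1] DMA t1→B (3c) ∥ CU A:t0 (3c) ⇒ 3c, clock 8
[2] DMA t2→A (5c) ∥ CU B:t1 (9c) ⇒ 9c, clock 17
[3] DMA t3→B (9c) ∥ CU A:t2 (7c) ⇒ 9c, clock 26
[4] DMA t4→A (6c) ∥ CU B:t3 (6c) ⇒ 6c, clock 32
[5] DMA t5→B (8c) ∥ CU A:t4 (7c) ⇒ 8c, clock 40
[6] DMA t6→A (6c) ∥ CU B:t5 (5c) ⇒ 6c, clock 46
[7] DMA idle ∥ CU A:t6 (7c) ⇒ 7c, clock 53

step 1: A=compute:t0 B=load:t1 [tied]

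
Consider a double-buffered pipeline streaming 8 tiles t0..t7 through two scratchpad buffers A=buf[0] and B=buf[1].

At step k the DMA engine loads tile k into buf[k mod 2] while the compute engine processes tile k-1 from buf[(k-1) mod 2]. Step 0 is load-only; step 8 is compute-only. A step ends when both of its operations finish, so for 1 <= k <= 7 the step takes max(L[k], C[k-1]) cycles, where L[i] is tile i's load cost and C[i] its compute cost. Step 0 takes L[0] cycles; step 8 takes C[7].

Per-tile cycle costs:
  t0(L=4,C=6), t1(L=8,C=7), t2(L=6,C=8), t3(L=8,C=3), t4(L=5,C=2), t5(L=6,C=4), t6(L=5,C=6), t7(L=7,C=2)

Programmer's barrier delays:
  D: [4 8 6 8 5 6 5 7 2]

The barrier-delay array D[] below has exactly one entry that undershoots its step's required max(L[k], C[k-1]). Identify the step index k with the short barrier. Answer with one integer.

hazard at step 2

k=0 barrier L[0]=4→4c, D[0]=4 ok
k=1 barrier max(L[1]=8,C[0]=6)→8c, D[1]=8 ok
k=2 barrier max(L[2]=6,C[1]=7)→7c, D[2]=6 SHORT
k=3 barrier max(L[3]=8,C[2]=8)→8c, D[3]=8 ok
k=4 barrier max(L[4]=5,C[3]=3)→5c, D[4]=5 ok
k=5 barrier max(L[5]=6,C[4]=2)→6c, D[5]=6 ok
k=6 barrier max(L[6]=5,C[5]=4)→5c, D[6]=5 ok
k=7 barrier max(L[7]=7,C[6]=6)→7c, D[7]=7 ok
k=8 barrier C[7]=2→2c, D[8]=2 ok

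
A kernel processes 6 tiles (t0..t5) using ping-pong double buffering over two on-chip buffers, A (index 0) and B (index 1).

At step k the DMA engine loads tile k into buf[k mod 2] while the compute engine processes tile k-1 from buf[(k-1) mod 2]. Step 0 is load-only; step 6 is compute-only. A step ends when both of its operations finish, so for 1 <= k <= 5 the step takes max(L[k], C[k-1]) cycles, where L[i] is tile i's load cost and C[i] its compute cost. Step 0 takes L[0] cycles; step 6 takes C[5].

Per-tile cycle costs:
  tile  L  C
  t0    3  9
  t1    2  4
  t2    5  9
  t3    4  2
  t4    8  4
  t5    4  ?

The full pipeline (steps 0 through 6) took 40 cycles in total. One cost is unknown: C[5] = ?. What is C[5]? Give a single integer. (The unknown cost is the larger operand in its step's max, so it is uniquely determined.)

step 0 | dur = L[0]=3 = 3
step 1 | dur = max(L[1]=2, C[0]=9) = 9
step 2 | dur = max(L[2]=5, C[1]=4) = 5
step 3 | dur = max(L[3]=4, C[2]=9) = 9
step 4 | dur = max(L[4]=8, C[3]=2) = 8
step 5 | dur = max(L[5]=4, C[4]=4) = 4
step 6 | dur = C[5]=? = C[5]  (unknown; binding)
sum of known step durations = 38
dur[6] = total - known = 40 - 38 = 2
C[5] is the binding max in step 6, so C[5] = dur[6] = 2

C[5] = 2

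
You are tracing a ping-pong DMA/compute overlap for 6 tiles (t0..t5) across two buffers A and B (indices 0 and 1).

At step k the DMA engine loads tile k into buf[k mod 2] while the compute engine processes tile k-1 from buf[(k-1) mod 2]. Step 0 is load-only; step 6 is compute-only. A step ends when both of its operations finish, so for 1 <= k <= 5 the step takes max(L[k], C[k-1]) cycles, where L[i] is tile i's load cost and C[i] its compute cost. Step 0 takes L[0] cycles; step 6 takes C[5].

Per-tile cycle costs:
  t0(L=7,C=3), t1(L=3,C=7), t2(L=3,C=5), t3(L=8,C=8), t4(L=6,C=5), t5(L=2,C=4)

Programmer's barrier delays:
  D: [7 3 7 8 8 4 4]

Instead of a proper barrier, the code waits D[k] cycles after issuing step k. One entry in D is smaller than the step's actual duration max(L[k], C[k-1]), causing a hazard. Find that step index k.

step 0: need L[0]=7 = 7; D[0]=7 ok
step 1: need max(L[1]=3,C[0]=3) = 3; D[1]=3 ok
step 2: need max(L[2]=3,C[1]=7) = 7; D[2]=7 ok
step 3: need max(L[3]=8,C[2]=5) = 8; D[3]=8 ok
step 4: need max(L[4]=6,C[3]=8) = 8; D[4]=8 ok
step 5: need max(L[5]=2,C[4]=5) = 5; D[5]=4 SHORT
step 6: need C[5]=4 = 4; D[6]=4 ok

hazard at step 5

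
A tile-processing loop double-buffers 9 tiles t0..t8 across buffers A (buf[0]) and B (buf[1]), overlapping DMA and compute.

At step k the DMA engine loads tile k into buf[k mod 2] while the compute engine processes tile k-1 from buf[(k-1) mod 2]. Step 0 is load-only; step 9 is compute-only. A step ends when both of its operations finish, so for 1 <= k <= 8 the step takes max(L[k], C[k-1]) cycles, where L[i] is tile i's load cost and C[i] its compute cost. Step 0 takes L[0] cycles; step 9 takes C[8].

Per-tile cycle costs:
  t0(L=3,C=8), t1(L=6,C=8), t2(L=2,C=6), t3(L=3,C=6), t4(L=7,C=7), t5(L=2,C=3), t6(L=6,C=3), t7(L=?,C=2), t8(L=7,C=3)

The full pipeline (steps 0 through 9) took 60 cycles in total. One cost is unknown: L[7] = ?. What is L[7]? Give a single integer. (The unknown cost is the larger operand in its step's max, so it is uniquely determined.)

step 0 | dur = L[0]=3 = 3
step 1 | dur = max(L[1]=6, C[0]=8) = 8
step 2 | dur = max(L[2]=2, C[1]=8) = 8
step 3 | dur = max(L[3]=3, C[2]=6) = 6
step 4 | dur = max(L[4]=7, C[3]=6) = 7
step 5 | dur = max(L[5]=2, C[4]=7) = 7
step 6 | dur = max(L[6]=6, C[5]=3) = 6
step 7 | dur = max(L[7]=?, C[6]=3) = L[7]  (unknown; binding)
step 8 | dur = max(L[8]=7, C[7]=2) = 7
step 9 | dur = C[8]=3 = 3
sum of known step durations = 55
dur[7] = total - known = 60 - 55 = 5
L[7] is the binding max in step 7, so L[7] = dur[7] = 5

L[7] = 5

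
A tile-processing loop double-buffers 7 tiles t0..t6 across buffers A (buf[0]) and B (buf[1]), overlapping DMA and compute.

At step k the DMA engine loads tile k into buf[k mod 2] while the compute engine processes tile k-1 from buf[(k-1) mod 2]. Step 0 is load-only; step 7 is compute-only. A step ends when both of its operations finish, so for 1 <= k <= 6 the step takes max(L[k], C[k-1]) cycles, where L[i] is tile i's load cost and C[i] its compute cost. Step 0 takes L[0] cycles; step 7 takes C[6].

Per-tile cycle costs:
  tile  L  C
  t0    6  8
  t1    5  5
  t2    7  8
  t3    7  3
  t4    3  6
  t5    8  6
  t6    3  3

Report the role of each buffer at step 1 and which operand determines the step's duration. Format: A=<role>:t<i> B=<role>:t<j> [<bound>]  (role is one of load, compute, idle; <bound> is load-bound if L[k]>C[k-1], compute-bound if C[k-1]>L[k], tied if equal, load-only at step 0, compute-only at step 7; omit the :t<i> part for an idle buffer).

step 1: A=compute:t0 B=load:t1 [compute-bound]

[0] DMA t0→A (6c) ∥ CU idle ⇒ 6c, clock 6
[1] DMA t1→B (5c) ∥ CU A:t0 (8c) ⇒ 8c, clock 14
[2] DMA t2→A (7c) ∥ CU B:t1 (5c) ⇒ 7c, clock 21
[3] DMA t3→B (7c) ∥ CU A:t2 (8c) ⇒ 8c, clock 29
[4] DMA t4→A (3c) ∥ CU B:t3 (3c) ⇒ 3c, clock 32
[5] DMA t5→B (8c) ∥ CU A:t4 (6c) ⇒ 8c, clock 40
[6] DMA t6→A (3c) ∥ CU B:t5 (6c) ⇒ 6c, clock 46
[7] DMA idle ∥ CU A:t6 (3c) ⇒ 3c, clock 49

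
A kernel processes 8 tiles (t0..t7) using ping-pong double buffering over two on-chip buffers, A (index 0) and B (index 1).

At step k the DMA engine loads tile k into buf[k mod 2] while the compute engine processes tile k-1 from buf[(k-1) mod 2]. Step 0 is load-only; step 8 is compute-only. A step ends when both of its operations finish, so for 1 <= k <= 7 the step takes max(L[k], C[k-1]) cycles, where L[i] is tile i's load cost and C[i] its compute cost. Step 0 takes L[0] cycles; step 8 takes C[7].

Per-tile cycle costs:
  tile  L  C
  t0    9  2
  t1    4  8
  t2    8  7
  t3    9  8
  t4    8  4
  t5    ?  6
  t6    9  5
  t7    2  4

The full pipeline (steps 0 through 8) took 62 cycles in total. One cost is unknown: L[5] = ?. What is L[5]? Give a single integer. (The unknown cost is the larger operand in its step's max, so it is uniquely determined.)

L[5] = 6

step 0 | dur = L[0]=9 = 9
step 1 | dur = max(L[1]=4, C[0]=2) = 4
step 2 | dur = max(L[2]=8, C[1]=8) = 8
step 3 | dur = max(L[3]=9, C[2]=7) = 9
step 4 | dur = max(L[4]=8, C[3]=8) = 8
step 5 | dur = max(L[5]=?, C[4]=4) = L[5]  (unknown; binding)
step 6 | dur = max(L[6]=9, C[5]=6) = 9
step 7 | dur = max(L[7]=2, C[6]=5) = 5
step 8 | dur = C[7]=4 = 4
sum of known step durations = 56
dur[5] = total - known = 62 - 56 = 6
L[5] is the binding max in step 5, so L[5] = dur[5] = 6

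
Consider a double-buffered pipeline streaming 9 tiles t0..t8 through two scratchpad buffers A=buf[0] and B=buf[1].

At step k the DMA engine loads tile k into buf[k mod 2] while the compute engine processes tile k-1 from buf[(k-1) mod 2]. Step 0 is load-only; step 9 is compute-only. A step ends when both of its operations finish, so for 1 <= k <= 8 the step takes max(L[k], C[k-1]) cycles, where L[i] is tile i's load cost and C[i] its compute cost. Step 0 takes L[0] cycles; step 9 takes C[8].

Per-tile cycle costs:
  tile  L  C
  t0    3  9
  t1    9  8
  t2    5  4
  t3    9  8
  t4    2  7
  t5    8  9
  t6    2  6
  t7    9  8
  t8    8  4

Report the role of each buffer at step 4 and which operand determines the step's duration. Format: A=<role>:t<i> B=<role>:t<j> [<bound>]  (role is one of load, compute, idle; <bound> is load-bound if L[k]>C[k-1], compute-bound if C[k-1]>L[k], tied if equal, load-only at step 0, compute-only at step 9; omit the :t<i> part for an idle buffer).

step 0: L[0]=3 → dur=3, Σ=3 | A=load:t0 B=idle [load-only]
step 1: L[1]=9 C[0]=9 → dur=9, Σ=12 | A=compute:t0 B=load:t1 [tied]
step 2: L[2]=5 C[1]=8 → dur=8, Σ=20 | A=load:t2 B=compute:t1 [compute-bound]
step 3: L[3]=9 C[2]=4 → dur=9, Σ=29 | A=compute:t2 B=load:t3 [load-bound]
step 4: L[4]=2 C[3]=8 → dur=8, Σ=37 | A=load:t4 B=compute:t3 [compute-bound]
step 5: L[5]=8 C[4]=7 → dur=8, Σ=45 | A=compute:t4 B=load:t5 [load-bound]
step 6: L[6]=2 C[5]=9 → dur=9, Σ=54 | A=load:t6 B=compute:t5 [compute-bound]
step 7: L[7]=9 C[6]=6 → dur=9, Σ=63 | A=compute:t6 B=load:t7 [load-bound]
step 8: L[8]=8 C[7]=8 → dur=8, Σ=71 | A=load:t8 B=compute:t7 [tied]
step 9: C[8]=4 → dur=4, Σ=75 | A=compute:t8 B=idle [compute-only]

step 4: A=load:t4 B=compute:t3 [compute-bound]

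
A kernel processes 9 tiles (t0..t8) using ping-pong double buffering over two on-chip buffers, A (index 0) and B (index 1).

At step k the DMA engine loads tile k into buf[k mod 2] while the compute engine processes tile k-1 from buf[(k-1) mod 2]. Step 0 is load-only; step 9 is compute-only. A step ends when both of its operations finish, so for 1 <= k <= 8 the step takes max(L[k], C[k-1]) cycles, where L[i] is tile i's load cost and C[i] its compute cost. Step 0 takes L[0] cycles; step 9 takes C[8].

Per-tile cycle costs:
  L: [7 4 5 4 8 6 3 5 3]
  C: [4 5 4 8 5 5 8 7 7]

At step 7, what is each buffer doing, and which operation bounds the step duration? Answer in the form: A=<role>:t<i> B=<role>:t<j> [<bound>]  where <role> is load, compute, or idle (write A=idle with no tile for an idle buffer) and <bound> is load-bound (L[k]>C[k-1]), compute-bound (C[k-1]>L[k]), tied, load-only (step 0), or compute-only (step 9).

k=0 load=t0/7c comp=- wait=7 total=7
k=1 load=t1/4c comp=t0/4c wait=4 total=11
k=2 load=t2/5c comp=t1/5c wait=5 total=16
k=3 load=t3/4c comp=t2/4c wait=4 total=20
k=4 load=t4/8c comp=t3/8c wait=8 total=28
k=5 load=t5/6c comp=t4/5c wait=6 total=34
k=6 load=t6/3c comp=t5/5c wait=5 total=39
k=7 load=t7/5c comp=t6/8c wait=8 total=47
k=8 load=t8/3c comp=t7/7c wait=7 total=54
k=9 load=- comp=t8/7c wait=7 total=61

step 7: A=compute:t6 B=load:t7 [compute-bound]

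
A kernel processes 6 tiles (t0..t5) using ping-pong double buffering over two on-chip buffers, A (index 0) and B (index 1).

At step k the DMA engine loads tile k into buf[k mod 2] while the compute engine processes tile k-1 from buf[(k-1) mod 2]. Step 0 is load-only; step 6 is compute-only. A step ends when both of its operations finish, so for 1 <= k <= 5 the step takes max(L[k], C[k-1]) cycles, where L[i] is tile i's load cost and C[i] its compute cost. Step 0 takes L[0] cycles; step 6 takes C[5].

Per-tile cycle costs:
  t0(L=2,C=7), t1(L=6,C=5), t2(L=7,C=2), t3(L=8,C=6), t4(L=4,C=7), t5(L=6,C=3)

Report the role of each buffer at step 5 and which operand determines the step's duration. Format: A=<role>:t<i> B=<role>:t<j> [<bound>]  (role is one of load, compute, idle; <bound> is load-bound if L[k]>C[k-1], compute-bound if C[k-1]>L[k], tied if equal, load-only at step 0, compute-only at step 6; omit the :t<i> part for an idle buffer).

  0. 2=2c; end=2; A:t0 B:-
  1. max(6,7)=7c; end=9; A:t0 B:t1
  2. max(7,5)=7c; end=16; A:t2 B:t1
  3. max(8,2)=8c; end=24; A:t2 B:t3
  4. max(4,6)=6c; end=30; A:t4 B:t3
  5. max(6,7)=7c; end=37; A:t4 B:t5
  6. 3=3c; end=40; A:t4 B:t5

step 5: A=compute:t4 B=load:t5 [compute-bound]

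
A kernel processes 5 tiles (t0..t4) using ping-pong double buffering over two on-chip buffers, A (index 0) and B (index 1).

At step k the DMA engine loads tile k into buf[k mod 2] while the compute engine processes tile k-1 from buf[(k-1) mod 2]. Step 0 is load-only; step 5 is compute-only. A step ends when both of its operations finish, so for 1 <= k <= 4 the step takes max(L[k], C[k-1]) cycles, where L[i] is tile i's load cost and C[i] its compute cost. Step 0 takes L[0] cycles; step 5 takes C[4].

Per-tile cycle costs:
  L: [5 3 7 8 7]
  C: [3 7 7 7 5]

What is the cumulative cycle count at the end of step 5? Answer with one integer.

end_cycle[5] = 35

[0] DMA t0→A (5c) ∥ CU idle ⇒ 5c, clock 5
[1] DMA t1→B (3c) ∥ CU A:t0 (3c) ⇒ 3c, clock 8
[2] DMA t2→A (7c) ∥ CU B:t1 (7c) ⇒ 7c, clock 15
[3] DMA t3→B (8c) ∥ CU A:t2 (7c) ⇒ 8c, clock 23
[4] DMA t4→A (7c) ∥ CU B:t3 (7c) ⇒ 7c, clock 30
[5] DMA idle ∥ CU A:t4 (5c) ⇒ 5c, clock 35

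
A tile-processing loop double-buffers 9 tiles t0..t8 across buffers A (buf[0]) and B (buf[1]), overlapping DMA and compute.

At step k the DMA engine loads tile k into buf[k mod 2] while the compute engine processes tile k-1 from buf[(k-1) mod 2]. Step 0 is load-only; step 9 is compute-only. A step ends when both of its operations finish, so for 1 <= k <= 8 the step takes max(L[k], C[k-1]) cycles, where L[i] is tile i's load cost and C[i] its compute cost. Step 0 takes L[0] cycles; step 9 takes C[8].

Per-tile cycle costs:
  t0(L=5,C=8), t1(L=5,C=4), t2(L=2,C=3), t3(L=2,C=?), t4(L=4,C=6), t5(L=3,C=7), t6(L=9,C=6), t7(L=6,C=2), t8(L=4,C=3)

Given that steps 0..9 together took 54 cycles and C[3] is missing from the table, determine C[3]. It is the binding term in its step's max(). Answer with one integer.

step 0 = dur = L[0]=5 = 5
step 1 = dur = max(L[1]=5, C[0]=8) = 8
step 2 = dur = max(L[2]=2, C[1]=4) = 4
step 3 = dur = max(L[3]=2, C[2]=3) = 3
step 4 = dur = max(L[4]=4, C[3]=?) = C[3]  (unknown; binding)
step 5 = dur = max(L[5]=3, C[4]=6) = 6
step 6 = dur = max(L[6]=9, C[5]=7) = 9
step 7 = dur = max(L[7]=6, C[6]=6) = 6
step 8 = dur = max(L[8]=4, C[7]=2) = 4
step 9 = dur = C[8]=3 = 3
sum of known step durations = 48
dur[4] = total - known = 54 - 48 = 6
C[3] is the binding max in step 4, so C[3] = dur[4] = 6

C[3] = 6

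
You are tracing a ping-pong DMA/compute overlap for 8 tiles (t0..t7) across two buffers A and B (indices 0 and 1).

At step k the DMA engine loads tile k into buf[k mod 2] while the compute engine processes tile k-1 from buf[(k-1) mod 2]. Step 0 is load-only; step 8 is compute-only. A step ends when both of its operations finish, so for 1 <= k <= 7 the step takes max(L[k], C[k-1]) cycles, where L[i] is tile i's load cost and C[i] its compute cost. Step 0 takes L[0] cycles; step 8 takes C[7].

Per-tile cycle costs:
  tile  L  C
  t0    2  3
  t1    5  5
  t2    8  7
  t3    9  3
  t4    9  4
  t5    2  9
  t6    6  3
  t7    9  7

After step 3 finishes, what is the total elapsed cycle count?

k=0 load=t0/2c comp=- wait=2 total=2
k=1 load=t1/5c comp=t0/3c wait=5 total=7
k=2 load=t2/8c comp=t1/5c wait=8 total=15
k=3 load=t3/9c comp=t2/7c wait=9 total=24
k=4 load=t4/9c comp=t3/3c wait=9 total=33
k=5 load=t5/2c comp=t4/4c wait=4 total=37
k=6 load=t6/6c comp=t5/9c wait=9 total=46
k=7 load=t7/9c comp=t6/3c wait=9 total=55
k=8 load=- comp=t7/7c wait=7 total=62

end_cycle[3] = 24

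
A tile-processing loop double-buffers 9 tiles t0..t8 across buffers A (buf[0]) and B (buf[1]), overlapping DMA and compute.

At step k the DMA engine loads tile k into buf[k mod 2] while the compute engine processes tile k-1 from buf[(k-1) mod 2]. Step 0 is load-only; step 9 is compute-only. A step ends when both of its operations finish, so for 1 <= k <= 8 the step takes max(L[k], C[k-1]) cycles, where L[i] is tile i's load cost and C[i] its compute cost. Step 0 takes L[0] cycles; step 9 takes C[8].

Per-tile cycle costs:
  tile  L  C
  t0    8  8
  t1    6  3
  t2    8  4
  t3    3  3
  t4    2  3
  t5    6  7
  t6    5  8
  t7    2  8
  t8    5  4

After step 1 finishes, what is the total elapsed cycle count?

end_cycle[1] = 16

step 0: L[0]=8 → dur=8, Σ=8 | A=load:t0 B=idle [load-only]
step 1: L[1]=6 C[0]=8 → dur=8, Σ=16 | A=compute:t0 B=load:t1 [compute-bound]
step 2: L[2]=8 C[1]=3 → dur=8, Σ=24 | A=load:t2 B=compute:t1 [load-bound]
step 3: L[3]=3 C[2]=4 → dur=4, Σ=28 | A=compute:t2 B=load:t3 [compute-bound]
step 4: L[4]=2 C[3]=3 → dur=3, Σ=31 | A=load:t4 B=compute:t3 [compute-bound]
step 5: L[5]=6 C[4]=3 → dur=6, Σ=37 | A=compute:t4 B=load:t5 [load-bound]
step 6: L[6]=5 C[5]=7 → dur=7, Σ=44 | A=load:t6 B=compute:t5 [compute-bound]
step 7: L[7]=2 C[6]=8 → dur=8, Σ=52 | A=compute:t6 B=load:t7 [compute-bound]
step 8: L[8]=5 C[7]=8 → dur=8, Σ=60 | A=load:t8 B=compute:t7 [compute-bound]
step 9: C[8]=4 → dur=4, Σ=64 | A=compute:t8 B=idle [compute-only]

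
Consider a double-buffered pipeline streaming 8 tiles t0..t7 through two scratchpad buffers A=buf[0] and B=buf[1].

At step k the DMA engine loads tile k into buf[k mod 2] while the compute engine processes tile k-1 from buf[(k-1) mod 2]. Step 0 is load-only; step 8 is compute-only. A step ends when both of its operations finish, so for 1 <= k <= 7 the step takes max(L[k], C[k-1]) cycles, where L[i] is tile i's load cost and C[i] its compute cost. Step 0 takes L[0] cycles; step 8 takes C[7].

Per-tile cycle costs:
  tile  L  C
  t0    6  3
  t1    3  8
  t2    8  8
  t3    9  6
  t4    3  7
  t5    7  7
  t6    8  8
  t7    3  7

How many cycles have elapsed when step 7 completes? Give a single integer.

end_cycle[7] = 55

step 0: L[0]=6 → dur=6, Σ=6 | A=load:t0 B=idle [load-only]
step 1: L[1]=3 C[0]=3 → dur=3, Σ=9 | A=compute:t0 B=load:t1 [tied]
step 2: L[2]=8 C[1]=8 → dur=8, Σ=17 | A=load:t2 B=compute:t1 [tied]
step 3: L[3]=9 C[2]=8 → dur=9, Σ=26 | A=compute:t2 B=load:t3 [load-bound]
step 4: L[4]=3 C[3]=6 → dur=6, Σ=32 | A=load:t4 B=compute:t3 [compute-bound]
step 5: L[5]=7 C[4]=7 → dur=7, Σ=39 | A=compute:t4 B=load:t5 [tied]
step 6: L[6]=8 C[5]=7 → dur=8, Σ=47 | A=load:t6 B=compute:t5 [load-bound]
step 7: L[7]=3 C[6]=8 → dur=8, Σ=55 | A=compute:t6 B=load:t7 [compute-bound]
step 8: C[7]=7 → dur=7, Σ=62 | A=idle B=compute:t7 [compute-only]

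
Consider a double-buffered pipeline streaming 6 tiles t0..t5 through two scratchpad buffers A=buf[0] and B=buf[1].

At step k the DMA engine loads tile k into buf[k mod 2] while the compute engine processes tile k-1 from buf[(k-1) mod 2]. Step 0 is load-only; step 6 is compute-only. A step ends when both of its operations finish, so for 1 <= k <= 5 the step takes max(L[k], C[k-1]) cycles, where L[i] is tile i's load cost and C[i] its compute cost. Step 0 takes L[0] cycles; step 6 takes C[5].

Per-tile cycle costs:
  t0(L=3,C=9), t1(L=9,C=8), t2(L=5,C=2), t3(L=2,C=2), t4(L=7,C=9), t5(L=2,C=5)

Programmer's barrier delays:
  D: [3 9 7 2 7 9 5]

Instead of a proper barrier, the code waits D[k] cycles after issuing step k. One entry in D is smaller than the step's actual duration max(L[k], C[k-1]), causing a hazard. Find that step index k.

[0] required=L[0]=3=3 vs D=3 ok
[1] required=max(L[1]=9,C[0]=9)=9 vs D=9 ok
[2] required=max(L[2]=5,C[1]=8)=8 vs D=7 SHORT
[3] required=max(L[3]=2,C[2]=2)=2 vs D=2 ok
[4] required=max(L[4]=7,C[3]=2)=7 vs D=7 ok
[5] required=max(L[5]=2,C[4]=9)=9 vs D=9 ok
[6] required=C[5]=5=5 vs D=5 ok

hazard at step 2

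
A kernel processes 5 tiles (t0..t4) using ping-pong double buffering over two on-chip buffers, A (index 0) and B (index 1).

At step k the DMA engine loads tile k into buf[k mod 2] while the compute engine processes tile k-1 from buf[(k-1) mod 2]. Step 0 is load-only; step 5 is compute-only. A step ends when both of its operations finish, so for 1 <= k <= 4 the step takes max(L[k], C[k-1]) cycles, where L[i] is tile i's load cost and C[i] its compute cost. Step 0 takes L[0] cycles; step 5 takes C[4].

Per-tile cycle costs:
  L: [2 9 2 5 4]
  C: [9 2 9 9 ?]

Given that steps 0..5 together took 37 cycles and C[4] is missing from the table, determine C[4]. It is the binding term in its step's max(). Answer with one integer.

C[4] = 6

step 0: dur = L[0]=2 = 2
step 1: dur = max(L[1]=9, C[0]=9) = 9
step 2: dur = max(L[2]=2, C[1]=2) = 2
step 3: dur = max(L[3]=5, C[2]=9) = 9
step 4: dur = max(L[4]=4, C[3]=9) = 9
step 5: dur = C[4]=? = C[4]  (unknown; binding)
sum of known step durations = 31
dur[5] = total - known = 37 - 31 = 6
C[4] is the binding max in step 5, so C[4] = dur[5] = 6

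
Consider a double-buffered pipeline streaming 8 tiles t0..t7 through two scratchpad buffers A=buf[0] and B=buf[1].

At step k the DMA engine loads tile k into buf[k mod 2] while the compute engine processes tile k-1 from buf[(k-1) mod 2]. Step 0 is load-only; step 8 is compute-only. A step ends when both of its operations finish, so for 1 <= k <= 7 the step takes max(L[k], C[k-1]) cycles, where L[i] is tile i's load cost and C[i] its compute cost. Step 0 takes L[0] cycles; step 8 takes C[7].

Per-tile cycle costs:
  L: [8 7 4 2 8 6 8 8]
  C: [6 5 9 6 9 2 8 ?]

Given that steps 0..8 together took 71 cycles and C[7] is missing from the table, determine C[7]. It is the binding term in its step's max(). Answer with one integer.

C[7] = 9

step 0 = dur = L[0]=8 = 8
step 1 = dur = max(L[1]=7, C[0]=6) = 7
step 2 = dur = max(L[2]=4, C[1]=5) = 5
step 3 = dur = max(L[3]=2, C[2]=9) = 9
step 4 = dur = max(L[4]=8, C[3]=6) = 8
step 5 = dur = max(L[5]=6, C[4]=9) = 9
step 6 = dur = max(L[6]=8, C[5]=2) = 8
step 7 = dur = max(L[7]=8, C[6]=8) = 8
step 8 = dur = C[7]=? = C[7]  (unknown; binding)
sum of known step durations = 62
dur[8] = total - known = 71 - 62 = 9
C[7] is the binding max in step 8, so C[7] = dur[8] = 9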